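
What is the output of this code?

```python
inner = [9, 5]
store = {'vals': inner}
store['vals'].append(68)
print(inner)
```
[9, 5, 68]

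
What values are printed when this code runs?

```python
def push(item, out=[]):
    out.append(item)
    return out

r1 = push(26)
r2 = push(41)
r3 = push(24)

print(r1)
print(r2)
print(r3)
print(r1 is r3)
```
[26, 41, 24]
[26, 41, 24]
[26, 41, 24]
True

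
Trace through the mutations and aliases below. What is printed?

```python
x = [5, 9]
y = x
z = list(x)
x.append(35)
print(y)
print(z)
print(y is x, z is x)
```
[5, 9, 35]
[5, 9]
True False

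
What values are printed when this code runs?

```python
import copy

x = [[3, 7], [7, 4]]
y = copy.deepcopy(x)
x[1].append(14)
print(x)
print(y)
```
[[3, 7], [7, 4, 14]]
[[3, 7], [7, 4]]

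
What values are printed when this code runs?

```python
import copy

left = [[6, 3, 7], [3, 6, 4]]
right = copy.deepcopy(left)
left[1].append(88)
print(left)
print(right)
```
[[6, 3, 7], [3, 6, 4, 88]]
[[6, 3, 7], [3, 6, 4]]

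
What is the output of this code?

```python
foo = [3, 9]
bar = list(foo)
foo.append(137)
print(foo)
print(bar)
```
[3, 9, 137]
[3, 9]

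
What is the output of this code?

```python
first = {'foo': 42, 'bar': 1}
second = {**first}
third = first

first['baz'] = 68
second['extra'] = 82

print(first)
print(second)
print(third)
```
{'foo': 42, 'bar': 1, 'baz': 68}
{'foo': 42, 'bar': 1, 'extra': 82}
{'foo': 42, 'bar': 1, 'baz': 68}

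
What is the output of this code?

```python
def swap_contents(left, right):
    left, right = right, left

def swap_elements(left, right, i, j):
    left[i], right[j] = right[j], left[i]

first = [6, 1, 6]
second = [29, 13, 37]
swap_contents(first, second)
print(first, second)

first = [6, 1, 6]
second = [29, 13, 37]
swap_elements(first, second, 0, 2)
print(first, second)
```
[6, 1, 6] [29, 13, 37]
[37, 1, 6] [29, 13, 6]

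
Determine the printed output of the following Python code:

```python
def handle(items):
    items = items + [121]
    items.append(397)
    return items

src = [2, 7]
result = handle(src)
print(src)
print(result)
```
[2, 7]
[2, 7, 121, 397]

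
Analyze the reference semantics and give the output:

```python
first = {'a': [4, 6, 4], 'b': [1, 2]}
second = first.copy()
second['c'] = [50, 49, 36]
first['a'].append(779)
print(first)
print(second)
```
{'a': [4, 6, 4, 779], 'b': [1, 2]}
{'a': [4, 6, 4, 779], 'b': [1, 2], 'c': [50, 49, 36]}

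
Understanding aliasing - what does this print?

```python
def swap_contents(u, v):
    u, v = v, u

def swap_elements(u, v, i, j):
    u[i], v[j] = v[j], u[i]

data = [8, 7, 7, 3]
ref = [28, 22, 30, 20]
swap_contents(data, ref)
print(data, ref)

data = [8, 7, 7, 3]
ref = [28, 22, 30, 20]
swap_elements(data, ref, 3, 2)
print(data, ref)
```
[8, 7, 7, 3] [28, 22, 30, 20]
[8, 7, 7, 30] [28, 22, 3, 20]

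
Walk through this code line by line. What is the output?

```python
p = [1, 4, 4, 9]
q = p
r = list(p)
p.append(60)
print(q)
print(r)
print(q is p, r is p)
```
[1, 4, 4, 9, 60]
[1, 4, 4, 9]
True False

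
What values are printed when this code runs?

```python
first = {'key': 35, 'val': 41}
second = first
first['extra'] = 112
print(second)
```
{'key': 35, 'val': 41, 'extra': 112}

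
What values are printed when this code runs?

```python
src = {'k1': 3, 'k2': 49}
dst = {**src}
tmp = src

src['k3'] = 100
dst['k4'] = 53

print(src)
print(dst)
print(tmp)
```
{'k1': 3, 'k2': 49, 'k3': 100}
{'k1': 3, 'k2': 49, 'k4': 53}
{'k1': 3, 'k2': 49, 'k3': 100}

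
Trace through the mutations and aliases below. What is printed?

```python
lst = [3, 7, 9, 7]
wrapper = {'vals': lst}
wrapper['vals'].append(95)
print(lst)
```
[3, 7, 9, 7, 95]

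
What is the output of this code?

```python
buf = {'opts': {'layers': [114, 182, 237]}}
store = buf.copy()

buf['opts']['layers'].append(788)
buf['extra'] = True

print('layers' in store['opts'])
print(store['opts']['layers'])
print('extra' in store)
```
True
[114, 182, 237, 788]
False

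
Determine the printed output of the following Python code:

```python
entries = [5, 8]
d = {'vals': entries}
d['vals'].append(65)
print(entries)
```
[5, 8, 65]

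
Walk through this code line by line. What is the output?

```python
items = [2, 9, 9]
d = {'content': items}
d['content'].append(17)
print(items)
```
[2, 9, 9, 17]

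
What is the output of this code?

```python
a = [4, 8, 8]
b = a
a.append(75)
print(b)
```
[4, 8, 8, 75]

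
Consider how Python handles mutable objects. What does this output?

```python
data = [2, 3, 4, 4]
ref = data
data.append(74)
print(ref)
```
[2, 3, 4, 4, 74]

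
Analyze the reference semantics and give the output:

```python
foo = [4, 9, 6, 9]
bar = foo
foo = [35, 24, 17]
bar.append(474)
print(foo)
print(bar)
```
[35, 24, 17]
[4, 9, 6, 9, 474]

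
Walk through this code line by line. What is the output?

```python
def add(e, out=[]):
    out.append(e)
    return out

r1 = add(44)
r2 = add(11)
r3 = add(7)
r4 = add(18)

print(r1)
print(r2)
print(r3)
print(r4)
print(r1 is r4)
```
[44, 11, 7, 18]
[44, 11, 7, 18]
[44, 11, 7, 18]
[44, 11, 7, 18]
True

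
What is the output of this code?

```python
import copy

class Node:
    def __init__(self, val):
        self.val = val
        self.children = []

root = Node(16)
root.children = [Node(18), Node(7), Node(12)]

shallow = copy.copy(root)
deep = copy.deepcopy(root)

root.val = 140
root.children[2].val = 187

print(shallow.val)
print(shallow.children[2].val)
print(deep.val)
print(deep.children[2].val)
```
16
187
16
12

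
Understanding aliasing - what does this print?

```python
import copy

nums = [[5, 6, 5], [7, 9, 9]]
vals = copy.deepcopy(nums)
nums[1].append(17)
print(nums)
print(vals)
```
[[5, 6, 5], [7, 9, 9, 17]]
[[5, 6, 5], [7, 9, 9]]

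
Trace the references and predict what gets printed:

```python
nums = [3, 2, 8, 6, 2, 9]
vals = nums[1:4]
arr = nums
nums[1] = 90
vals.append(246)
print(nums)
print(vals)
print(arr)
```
[3, 90, 8, 6, 2, 9]
[2, 8, 6, 246]
[3, 90, 8, 6, 2, 9]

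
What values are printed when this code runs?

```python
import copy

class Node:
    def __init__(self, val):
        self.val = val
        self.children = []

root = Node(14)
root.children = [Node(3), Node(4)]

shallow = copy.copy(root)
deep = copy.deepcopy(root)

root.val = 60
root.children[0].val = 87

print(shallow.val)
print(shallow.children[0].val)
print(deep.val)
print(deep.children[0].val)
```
14
87
14
3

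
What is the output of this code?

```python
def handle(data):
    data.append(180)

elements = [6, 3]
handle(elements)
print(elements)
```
[6, 3, 180]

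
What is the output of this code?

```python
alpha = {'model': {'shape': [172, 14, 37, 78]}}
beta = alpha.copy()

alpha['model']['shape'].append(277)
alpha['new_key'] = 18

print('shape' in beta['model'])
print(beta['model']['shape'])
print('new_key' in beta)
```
True
[172, 14, 37, 78, 277]
False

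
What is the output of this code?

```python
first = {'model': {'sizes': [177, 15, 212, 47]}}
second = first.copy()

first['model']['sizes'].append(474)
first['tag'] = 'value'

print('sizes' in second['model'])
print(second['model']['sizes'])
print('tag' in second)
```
True
[177, 15, 212, 47, 474]
False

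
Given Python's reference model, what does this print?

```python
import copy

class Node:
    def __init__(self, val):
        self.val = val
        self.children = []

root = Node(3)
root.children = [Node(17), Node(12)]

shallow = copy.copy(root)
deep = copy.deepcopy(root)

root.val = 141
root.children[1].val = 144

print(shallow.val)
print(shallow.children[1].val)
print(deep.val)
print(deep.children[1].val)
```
3
144
3
12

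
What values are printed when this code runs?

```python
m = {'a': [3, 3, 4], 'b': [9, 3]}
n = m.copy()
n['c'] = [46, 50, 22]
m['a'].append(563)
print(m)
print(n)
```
{'a': [3, 3, 4, 563], 'b': [9, 3]}
{'a': [3, 3, 4, 563], 'b': [9, 3], 'c': [46, 50, 22]}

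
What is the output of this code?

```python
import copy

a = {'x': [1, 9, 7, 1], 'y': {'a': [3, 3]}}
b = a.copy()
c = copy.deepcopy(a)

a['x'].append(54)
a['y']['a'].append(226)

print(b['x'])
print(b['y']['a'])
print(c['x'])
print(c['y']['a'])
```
[1, 9, 7, 1, 54]
[3, 3, 226]
[1, 9, 7, 1]
[3, 3]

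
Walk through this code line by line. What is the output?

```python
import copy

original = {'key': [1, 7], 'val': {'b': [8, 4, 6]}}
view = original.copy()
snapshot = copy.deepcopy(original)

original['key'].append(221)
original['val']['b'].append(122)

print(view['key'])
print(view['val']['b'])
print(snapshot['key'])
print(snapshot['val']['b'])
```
[1, 7, 221]
[8, 4, 6, 122]
[1, 7]
[8, 4, 6]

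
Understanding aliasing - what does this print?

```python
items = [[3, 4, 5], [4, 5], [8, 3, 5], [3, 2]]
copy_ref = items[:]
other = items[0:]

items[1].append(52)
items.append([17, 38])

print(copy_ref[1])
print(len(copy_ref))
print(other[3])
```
[4, 5, 52]
4
[3, 2]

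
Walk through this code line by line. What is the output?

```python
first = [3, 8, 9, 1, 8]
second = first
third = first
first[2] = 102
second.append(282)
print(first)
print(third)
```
[3, 8, 102, 1, 8, 282]
[3, 8, 102, 1, 8, 282]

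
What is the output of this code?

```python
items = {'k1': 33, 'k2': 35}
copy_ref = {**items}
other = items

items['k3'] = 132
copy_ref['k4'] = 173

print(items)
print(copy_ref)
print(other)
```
{'k1': 33, 'k2': 35, 'k3': 132}
{'k1': 33, 'k2': 35, 'k4': 173}
{'k1': 33, 'k2': 35, 'k3': 132}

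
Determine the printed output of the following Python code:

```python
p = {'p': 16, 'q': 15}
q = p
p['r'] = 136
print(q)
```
{'p': 16, 'q': 15, 'r': 136}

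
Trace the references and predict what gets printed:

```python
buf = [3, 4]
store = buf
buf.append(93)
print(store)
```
[3, 4, 93]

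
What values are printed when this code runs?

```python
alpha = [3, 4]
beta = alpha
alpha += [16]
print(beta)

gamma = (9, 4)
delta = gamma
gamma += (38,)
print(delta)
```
[3, 4, 16]
(9, 4)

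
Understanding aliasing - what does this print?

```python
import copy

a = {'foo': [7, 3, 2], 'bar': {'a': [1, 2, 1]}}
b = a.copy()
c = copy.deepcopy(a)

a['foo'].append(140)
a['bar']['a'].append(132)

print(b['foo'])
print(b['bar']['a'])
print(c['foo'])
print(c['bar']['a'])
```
[7, 3, 2, 140]
[1, 2, 1, 132]
[7, 3, 2]
[1, 2, 1]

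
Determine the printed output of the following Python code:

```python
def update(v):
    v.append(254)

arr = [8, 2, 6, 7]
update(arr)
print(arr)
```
[8, 2, 6, 7, 254]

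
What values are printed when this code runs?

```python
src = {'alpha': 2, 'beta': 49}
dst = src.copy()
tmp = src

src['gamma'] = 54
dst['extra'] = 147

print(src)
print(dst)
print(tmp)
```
{'alpha': 2, 'beta': 49, 'gamma': 54}
{'alpha': 2, 'beta': 49, 'extra': 147}
{'alpha': 2, 'beta': 49, 'gamma': 54}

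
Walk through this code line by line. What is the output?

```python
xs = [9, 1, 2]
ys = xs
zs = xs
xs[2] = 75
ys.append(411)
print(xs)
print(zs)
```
[9, 1, 75, 411]
[9, 1, 75, 411]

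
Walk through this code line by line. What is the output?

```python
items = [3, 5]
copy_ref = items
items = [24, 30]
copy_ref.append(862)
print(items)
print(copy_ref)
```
[24, 30]
[3, 5, 862]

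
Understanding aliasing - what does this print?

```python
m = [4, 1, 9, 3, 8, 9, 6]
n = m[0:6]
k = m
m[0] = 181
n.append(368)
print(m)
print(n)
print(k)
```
[181, 1, 9, 3, 8, 9, 6]
[4, 1, 9, 3, 8, 9, 368]
[181, 1, 9, 3, 8, 9, 6]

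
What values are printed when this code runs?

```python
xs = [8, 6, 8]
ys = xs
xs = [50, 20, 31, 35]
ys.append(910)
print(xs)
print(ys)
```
[50, 20, 31, 35]
[8, 6, 8, 910]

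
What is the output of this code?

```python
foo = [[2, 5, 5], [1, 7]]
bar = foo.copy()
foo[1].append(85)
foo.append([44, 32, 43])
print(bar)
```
[[2, 5, 5], [1, 7, 85]]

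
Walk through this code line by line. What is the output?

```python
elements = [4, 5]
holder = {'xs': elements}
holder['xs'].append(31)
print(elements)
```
[4, 5, 31]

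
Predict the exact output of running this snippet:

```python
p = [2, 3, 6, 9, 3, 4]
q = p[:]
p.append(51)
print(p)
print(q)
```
[2, 3, 6, 9, 3, 4, 51]
[2, 3, 6, 9, 3, 4]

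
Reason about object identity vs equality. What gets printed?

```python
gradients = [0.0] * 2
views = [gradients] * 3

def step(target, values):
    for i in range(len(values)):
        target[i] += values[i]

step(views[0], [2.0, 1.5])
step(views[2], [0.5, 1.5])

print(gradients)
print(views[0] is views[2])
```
[2.5, 3.0]
True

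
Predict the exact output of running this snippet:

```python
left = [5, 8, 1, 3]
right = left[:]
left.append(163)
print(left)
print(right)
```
[5, 8, 1, 3, 163]
[5, 8, 1, 3]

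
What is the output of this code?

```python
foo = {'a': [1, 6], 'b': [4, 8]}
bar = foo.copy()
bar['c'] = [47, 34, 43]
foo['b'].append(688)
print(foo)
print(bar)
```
{'a': [1, 6], 'b': [4, 8, 688]}
{'a': [1, 6], 'b': [4, 8, 688], 'c': [47, 34, 43]}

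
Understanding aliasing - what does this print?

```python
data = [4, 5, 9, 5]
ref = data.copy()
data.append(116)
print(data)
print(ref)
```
[4, 5, 9, 5, 116]
[4, 5, 9, 5]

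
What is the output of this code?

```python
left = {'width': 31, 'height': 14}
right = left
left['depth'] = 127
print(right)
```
{'width': 31, 'height': 14, 'depth': 127}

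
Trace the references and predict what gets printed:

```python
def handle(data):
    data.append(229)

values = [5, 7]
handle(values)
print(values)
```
[5, 7, 229]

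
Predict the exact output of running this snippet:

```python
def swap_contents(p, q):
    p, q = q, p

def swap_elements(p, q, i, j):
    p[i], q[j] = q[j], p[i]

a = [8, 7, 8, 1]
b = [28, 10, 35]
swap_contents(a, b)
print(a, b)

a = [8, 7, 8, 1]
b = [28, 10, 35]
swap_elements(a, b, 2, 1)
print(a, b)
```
[8, 7, 8, 1] [28, 10, 35]
[8, 7, 10, 1] [28, 8, 35]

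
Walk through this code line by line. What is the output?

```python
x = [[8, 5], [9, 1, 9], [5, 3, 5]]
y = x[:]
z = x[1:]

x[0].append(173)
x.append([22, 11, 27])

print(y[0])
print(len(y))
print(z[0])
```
[8, 5, 173]
3
[9, 1, 9]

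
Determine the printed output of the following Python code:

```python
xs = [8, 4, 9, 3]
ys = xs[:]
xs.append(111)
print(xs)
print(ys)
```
[8, 4, 9, 3, 111]
[8, 4, 9, 3]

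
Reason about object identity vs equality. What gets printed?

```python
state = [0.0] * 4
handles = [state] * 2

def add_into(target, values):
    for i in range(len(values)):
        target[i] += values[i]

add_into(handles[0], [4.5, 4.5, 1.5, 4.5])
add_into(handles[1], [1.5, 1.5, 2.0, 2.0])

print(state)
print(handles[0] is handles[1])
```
[6.0, 6.0, 3.5, 6.5]
True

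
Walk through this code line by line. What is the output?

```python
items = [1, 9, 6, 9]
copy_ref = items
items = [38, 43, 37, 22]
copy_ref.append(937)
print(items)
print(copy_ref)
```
[38, 43, 37, 22]
[1, 9, 6, 9, 937]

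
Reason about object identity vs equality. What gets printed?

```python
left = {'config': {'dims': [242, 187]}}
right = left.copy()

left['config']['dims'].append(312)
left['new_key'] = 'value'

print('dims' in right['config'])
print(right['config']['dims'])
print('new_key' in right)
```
True
[242, 187, 312]
False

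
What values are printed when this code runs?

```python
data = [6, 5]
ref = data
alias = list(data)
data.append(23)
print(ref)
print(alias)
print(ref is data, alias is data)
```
[6, 5, 23]
[6, 5]
True False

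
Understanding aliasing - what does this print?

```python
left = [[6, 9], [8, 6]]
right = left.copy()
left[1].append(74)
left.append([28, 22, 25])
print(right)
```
[[6, 9], [8, 6, 74]]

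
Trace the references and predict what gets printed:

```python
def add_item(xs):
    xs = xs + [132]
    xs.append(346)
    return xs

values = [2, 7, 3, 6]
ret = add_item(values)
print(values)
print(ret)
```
[2, 7, 3, 6]
[2, 7, 3, 6, 132, 346]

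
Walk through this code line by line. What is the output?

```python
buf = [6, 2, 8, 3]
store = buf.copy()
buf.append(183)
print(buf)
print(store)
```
[6, 2, 8, 3, 183]
[6, 2, 8, 3]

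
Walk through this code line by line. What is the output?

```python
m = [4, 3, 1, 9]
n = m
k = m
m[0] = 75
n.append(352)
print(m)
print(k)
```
[75, 3, 1, 9, 352]
[75, 3, 1, 9, 352]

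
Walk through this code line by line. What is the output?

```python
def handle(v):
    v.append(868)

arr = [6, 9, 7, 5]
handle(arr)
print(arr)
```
[6, 9, 7, 5, 868]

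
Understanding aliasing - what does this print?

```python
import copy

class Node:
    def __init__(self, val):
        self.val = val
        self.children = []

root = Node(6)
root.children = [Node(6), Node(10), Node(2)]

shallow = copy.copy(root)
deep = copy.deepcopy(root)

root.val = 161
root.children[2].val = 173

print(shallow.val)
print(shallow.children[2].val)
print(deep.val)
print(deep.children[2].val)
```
6
173
6
2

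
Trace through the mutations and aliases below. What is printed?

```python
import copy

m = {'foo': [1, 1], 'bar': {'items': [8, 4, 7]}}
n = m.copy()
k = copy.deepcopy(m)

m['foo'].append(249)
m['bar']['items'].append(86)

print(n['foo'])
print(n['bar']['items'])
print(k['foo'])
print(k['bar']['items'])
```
[1, 1, 249]
[8, 4, 7, 86]
[1, 1]
[8, 4, 7]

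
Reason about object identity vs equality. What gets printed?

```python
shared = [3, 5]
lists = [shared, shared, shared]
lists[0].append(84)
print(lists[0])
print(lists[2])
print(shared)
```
[3, 5, 84]
[3, 5, 84]
[3, 5, 84]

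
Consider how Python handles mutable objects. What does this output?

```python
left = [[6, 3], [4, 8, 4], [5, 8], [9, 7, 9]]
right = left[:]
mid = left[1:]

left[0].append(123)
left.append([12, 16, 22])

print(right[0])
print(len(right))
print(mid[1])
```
[6, 3, 123]
4
[5, 8]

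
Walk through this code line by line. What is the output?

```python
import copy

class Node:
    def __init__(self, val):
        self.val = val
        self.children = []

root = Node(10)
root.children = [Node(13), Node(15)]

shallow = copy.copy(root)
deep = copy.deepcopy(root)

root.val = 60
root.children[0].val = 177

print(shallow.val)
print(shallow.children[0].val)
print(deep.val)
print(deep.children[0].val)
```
10
177
10
13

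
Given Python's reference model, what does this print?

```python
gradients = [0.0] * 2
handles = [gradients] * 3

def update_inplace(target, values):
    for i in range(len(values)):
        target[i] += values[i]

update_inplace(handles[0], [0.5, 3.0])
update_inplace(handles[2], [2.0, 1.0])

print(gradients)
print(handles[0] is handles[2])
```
[2.5, 4.0]
True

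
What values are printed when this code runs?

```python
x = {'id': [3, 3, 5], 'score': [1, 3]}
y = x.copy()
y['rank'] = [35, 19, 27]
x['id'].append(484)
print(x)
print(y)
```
{'id': [3, 3, 5, 484], 'score': [1, 3]}
{'id': [3, 3, 5, 484], 'score': [1, 3], 'rank': [35, 19, 27]}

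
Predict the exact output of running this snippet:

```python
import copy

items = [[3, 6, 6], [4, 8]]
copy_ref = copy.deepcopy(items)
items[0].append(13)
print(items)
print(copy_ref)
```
[[3, 6, 6, 13], [4, 8]]
[[3, 6, 6], [4, 8]]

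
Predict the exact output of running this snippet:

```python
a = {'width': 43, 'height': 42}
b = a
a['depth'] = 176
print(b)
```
{'width': 43, 'height': 42, 'depth': 176}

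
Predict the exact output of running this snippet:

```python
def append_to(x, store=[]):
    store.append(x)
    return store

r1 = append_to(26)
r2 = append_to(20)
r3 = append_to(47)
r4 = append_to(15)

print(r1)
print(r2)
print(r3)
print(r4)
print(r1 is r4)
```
[26, 20, 47, 15]
[26, 20, 47, 15]
[26, 20, 47, 15]
[26, 20, 47, 15]
True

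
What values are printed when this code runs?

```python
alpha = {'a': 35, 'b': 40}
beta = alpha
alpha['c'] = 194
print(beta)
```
{'a': 35, 'b': 40, 'c': 194}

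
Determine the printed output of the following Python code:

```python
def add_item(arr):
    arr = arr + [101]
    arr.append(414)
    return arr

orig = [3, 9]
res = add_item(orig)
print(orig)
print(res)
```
[3, 9]
[3, 9, 101, 414]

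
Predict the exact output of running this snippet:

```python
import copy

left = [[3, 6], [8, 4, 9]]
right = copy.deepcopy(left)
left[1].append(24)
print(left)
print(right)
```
[[3, 6], [8, 4, 9, 24]]
[[3, 6], [8, 4, 9]]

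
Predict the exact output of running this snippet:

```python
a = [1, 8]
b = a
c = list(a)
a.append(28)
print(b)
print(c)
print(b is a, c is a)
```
[1, 8, 28]
[1, 8]
True False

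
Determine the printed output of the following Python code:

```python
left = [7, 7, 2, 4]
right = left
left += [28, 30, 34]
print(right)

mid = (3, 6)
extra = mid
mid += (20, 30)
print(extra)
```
[7, 7, 2, 4, 28, 30, 34]
(3, 6)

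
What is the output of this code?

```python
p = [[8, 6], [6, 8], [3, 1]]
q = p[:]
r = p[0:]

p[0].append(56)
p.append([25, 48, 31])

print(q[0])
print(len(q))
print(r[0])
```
[8, 6, 56]
3
[8, 6, 56]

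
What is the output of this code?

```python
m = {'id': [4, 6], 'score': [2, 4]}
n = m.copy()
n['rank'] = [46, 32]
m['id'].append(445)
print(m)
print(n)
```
{'id': [4, 6, 445], 'score': [2, 4]}
{'id': [4, 6, 445], 'score': [2, 4], 'rank': [46, 32]}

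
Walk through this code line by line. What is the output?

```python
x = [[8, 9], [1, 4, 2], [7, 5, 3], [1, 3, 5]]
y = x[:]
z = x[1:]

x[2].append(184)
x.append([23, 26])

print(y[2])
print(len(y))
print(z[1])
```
[7, 5, 3, 184]
4
[7, 5, 3, 184]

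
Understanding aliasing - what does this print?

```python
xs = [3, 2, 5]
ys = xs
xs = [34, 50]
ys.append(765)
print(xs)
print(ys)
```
[34, 50]
[3, 2, 5, 765]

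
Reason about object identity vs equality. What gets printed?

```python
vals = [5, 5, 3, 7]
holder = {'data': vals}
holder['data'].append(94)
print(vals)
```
[5, 5, 3, 7, 94]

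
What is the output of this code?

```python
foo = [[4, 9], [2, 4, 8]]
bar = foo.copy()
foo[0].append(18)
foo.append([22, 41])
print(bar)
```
[[4, 9, 18], [2, 4, 8]]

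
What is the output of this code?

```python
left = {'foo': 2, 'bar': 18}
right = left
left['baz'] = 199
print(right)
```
{'foo': 2, 'bar': 18, 'baz': 199}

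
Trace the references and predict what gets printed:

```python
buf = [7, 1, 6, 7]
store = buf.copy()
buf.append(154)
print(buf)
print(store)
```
[7, 1, 6, 7, 154]
[7, 1, 6, 7]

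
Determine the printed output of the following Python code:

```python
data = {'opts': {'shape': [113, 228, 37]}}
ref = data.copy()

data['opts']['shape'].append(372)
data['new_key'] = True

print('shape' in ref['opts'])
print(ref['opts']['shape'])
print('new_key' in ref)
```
True
[113, 228, 37, 372]
False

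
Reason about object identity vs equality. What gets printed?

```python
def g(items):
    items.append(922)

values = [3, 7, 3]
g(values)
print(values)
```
[3, 7, 3, 922]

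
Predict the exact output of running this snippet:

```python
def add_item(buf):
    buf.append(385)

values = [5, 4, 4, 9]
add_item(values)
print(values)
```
[5, 4, 4, 9, 385]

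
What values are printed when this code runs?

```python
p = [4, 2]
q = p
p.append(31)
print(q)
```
[4, 2, 31]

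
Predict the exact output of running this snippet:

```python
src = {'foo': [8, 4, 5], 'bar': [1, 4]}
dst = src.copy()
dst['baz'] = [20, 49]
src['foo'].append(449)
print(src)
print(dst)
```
{'foo': [8, 4, 5, 449], 'bar': [1, 4]}
{'foo': [8, 4, 5, 449], 'bar': [1, 4], 'baz': [20, 49]}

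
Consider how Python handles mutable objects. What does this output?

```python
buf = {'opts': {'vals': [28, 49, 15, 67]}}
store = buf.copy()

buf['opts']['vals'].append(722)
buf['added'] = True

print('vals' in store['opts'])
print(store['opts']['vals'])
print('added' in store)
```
True
[28, 49, 15, 67, 722]
False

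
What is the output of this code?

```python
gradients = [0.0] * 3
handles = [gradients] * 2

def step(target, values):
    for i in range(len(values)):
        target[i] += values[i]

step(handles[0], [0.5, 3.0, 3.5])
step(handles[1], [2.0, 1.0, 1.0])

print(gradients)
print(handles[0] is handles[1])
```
[2.5, 4.0, 4.5]
True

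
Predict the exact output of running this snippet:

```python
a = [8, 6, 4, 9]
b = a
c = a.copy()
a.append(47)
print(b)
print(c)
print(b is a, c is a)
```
[8, 6, 4, 9, 47]
[8, 6, 4, 9]
True False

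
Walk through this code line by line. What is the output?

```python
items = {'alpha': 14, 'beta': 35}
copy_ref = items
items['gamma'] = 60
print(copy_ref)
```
{'alpha': 14, 'beta': 35, 'gamma': 60}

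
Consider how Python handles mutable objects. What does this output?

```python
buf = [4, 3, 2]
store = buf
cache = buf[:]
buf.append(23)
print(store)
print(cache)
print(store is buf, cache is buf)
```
[4, 3, 2, 23]
[4, 3, 2]
True False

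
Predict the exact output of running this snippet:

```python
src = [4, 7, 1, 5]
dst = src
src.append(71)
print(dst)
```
[4, 7, 1, 5, 71]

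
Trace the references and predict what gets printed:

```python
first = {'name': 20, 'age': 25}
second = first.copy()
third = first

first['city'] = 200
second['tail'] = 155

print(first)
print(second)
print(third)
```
{'name': 20, 'age': 25, 'city': 200}
{'name': 20, 'age': 25, 'tail': 155}
{'name': 20, 'age': 25, 'city': 200}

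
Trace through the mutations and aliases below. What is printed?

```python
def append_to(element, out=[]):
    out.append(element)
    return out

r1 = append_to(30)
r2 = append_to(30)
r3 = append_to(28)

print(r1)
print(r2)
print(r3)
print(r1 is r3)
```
[30, 30, 28]
[30, 30, 28]
[30, 30, 28]
True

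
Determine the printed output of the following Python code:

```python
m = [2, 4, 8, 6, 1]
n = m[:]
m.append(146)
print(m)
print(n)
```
[2, 4, 8, 6, 1, 146]
[2, 4, 8, 6, 1]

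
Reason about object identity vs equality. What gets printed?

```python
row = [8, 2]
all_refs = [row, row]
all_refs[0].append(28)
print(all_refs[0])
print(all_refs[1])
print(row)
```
[8, 2, 28]
[8, 2, 28]
[8, 2, 28]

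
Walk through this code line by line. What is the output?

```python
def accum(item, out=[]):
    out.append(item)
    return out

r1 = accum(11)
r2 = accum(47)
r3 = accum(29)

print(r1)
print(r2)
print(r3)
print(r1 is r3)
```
[11, 47, 29]
[11, 47, 29]
[11, 47, 29]
True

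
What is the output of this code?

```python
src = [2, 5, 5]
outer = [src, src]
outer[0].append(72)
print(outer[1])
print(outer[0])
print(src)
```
[2, 5, 5, 72]
[2, 5, 5, 72]
[2, 5, 5, 72]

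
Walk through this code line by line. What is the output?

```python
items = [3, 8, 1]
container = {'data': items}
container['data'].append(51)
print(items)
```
[3, 8, 1, 51]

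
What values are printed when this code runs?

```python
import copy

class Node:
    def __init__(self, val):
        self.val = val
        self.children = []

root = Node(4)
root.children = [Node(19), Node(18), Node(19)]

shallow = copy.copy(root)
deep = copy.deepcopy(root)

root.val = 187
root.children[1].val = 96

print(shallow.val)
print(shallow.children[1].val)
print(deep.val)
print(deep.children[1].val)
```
4
96
4
18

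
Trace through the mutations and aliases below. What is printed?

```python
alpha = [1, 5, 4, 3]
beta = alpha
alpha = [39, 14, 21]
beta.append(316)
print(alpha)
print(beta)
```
[39, 14, 21]
[1, 5, 4, 3, 316]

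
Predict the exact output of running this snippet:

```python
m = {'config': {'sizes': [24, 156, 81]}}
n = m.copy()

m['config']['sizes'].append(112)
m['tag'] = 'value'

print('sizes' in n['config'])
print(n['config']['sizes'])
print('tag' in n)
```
True
[24, 156, 81, 112]
False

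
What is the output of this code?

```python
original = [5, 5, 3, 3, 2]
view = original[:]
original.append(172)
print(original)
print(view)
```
[5, 5, 3, 3, 2, 172]
[5, 5, 3, 3, 2]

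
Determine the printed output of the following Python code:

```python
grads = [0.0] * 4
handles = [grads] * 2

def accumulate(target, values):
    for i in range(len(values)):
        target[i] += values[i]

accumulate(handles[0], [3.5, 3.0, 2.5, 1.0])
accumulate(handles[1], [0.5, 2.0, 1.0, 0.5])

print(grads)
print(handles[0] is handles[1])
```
[4.0, 5.0, 3.5, 1.5]
True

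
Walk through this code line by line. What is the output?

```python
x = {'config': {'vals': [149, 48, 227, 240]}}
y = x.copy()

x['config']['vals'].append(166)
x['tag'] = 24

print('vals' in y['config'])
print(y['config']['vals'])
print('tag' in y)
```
True
[149, 48, 227, 240, 166]
False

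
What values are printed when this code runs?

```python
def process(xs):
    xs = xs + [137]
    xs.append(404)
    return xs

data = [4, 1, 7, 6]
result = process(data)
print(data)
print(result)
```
[4, 1, 7, 6]
[4, 1, 7, 6, 137, 404]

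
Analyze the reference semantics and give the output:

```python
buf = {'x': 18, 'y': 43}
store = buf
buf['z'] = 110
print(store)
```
{'x': 18, 'y': 43, 'z': 110}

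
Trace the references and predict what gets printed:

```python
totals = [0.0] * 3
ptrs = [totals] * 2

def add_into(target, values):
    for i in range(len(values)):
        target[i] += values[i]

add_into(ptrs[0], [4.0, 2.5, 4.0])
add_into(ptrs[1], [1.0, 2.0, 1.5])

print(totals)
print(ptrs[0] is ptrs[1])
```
[5.0, 4.5, 5.5]
True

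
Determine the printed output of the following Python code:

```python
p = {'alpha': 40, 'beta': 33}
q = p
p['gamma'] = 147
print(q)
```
{'alpha': 40, 'beta': 33, 'gamma': 147}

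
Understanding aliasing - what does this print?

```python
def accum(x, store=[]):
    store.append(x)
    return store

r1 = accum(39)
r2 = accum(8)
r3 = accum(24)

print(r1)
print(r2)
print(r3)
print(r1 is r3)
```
[39, 8, 24]
[39, 8, 24]
[39, 8, 24]
True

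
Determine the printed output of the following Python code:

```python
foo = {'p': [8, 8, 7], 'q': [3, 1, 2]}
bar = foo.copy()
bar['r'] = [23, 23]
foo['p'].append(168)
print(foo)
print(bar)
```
{'p': [8, 8, 7, 168], 'q': [3, 1, 2]}
{'p': [8, 8, 7, 168], 'q': [3, 1, 2], 'r': [23, 23]}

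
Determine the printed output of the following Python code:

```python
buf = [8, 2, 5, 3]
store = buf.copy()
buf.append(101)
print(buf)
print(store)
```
[8, 2, 5, 3, 101]
[8, 2, 5, 3]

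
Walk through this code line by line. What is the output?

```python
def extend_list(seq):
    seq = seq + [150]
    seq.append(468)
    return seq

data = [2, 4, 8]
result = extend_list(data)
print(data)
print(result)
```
[2, 4, 8]
[2, 4, 8, 150, 468]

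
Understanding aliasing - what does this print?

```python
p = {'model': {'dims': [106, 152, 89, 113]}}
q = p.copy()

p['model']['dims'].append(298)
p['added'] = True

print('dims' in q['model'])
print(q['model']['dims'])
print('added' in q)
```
True
[106, 152, 89, 113, 298]
False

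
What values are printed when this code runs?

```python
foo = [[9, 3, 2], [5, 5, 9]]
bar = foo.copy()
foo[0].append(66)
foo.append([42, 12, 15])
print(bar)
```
[[9, 3, 2, 66], [5, 5, 9]]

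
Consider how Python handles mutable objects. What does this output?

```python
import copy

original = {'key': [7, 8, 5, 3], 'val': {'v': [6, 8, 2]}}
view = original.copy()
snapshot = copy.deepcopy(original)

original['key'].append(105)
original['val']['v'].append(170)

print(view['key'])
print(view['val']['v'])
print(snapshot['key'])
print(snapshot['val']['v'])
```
[7, 8, 5, 3, 105]
[6, 8, 2, 170]
[7, 8, 5, 3]
[6, 8, 2]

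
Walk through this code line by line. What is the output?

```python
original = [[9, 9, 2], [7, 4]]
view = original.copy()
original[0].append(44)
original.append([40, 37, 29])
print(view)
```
[[9, 9, 2, 44], [7, 4]]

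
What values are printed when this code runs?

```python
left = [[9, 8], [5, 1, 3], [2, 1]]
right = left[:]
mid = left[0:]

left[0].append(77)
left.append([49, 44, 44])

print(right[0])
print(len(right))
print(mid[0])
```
[9, 8, 77]
3
[9, 8, 77]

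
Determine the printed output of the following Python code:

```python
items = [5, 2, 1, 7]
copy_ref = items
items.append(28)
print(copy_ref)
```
[5, 2, 1, 7, 28]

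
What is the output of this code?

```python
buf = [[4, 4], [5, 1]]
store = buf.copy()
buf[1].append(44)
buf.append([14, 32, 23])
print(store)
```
[[4, 4], [5, 1, 44]]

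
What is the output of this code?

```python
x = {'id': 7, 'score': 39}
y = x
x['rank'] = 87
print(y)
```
{'id': 7, 'score': 39, 'rank': 87}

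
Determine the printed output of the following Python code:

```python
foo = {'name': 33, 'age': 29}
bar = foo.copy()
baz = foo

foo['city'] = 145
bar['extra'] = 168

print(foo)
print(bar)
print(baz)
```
{'name': 33, 'age': 29, 'city': 145}
{'name': 33, 'age': 29, 'extra': 168}
{'name': 33, 'age': 29, 'city': 145}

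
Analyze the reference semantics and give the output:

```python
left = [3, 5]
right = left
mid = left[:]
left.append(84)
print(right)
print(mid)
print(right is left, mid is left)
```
[3, 5, 84]
[3, 5]
True False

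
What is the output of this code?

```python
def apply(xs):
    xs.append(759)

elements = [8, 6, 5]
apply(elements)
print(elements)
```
[8, 6, 5, 759]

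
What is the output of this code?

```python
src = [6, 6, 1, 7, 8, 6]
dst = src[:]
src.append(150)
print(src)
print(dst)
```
[6, 6, 1, 7, 8, 6, 150]
[6, 6, 1, 7, 8, 6]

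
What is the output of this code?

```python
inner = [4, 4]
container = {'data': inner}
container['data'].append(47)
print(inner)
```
[4, 4, 47]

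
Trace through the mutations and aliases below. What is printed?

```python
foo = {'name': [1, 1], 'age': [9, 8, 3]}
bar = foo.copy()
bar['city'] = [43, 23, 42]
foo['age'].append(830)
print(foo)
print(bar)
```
{'name': [1, 1], 'age': [9, 8, 3, 830]}
{'name': [1, 1], 'age': [9, 8, 3, 830], 'city': [43, 23, 42]}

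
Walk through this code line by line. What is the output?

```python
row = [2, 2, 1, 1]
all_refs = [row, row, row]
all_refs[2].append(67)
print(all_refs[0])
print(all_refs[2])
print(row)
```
[2, 2, 1, 1, 67]
[2, 2, 1, 1, 67]
[2, 2, 1, 1, 67]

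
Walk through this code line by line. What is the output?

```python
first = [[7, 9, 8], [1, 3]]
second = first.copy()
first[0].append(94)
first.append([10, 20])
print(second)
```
[[7, 9, 8, 94], [1, 3]]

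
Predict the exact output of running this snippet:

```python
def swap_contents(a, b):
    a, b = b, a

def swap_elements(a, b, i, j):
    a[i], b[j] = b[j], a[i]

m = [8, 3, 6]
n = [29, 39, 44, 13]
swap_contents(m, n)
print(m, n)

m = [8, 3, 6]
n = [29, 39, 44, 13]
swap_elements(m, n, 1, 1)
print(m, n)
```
[8, 3, 6] [29, 39, 44, 13]
[8, 39, 6] [29, 3, 44, 13]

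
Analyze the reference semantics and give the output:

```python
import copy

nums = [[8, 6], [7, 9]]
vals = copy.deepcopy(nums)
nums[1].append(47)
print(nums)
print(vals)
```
[[8, 6], [7, 9, 47]]
[[8, 6], [7, 9]]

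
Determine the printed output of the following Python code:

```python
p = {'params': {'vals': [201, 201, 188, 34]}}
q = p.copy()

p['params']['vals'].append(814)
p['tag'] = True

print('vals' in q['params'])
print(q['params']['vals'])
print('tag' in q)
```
True
[201, 201, 188, 34, 814]
False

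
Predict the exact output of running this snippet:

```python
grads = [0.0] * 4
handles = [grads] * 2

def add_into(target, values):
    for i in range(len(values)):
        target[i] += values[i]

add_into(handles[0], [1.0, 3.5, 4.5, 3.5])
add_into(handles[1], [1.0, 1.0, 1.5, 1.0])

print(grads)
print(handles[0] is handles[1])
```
[2.0, 4.5, 6.0, 4.5]
True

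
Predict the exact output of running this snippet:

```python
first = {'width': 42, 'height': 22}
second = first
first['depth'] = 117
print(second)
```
{'width': 42, 'height': 22, 'depth': 117}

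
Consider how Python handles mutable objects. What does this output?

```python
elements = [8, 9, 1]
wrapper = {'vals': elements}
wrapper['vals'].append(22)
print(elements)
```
[8, 9, 1, 22]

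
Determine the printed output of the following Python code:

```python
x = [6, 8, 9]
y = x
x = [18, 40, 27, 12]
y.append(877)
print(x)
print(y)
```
[18, 40, 27, 12]
[6, 8, 9, 877]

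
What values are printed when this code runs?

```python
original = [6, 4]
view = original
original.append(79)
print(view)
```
[6, 4, 79]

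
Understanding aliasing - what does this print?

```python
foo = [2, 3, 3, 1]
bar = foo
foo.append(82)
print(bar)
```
[2, 3, 3, 1, 82]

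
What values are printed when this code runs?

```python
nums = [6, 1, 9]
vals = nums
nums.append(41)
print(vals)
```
[6, 1, 9, 41]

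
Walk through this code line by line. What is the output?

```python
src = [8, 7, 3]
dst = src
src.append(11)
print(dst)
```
[8, 7, 3, 11]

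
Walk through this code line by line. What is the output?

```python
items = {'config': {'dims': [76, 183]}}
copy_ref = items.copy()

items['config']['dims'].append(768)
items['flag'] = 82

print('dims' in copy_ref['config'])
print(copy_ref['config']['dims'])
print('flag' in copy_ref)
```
True
[76, 183, 768]
False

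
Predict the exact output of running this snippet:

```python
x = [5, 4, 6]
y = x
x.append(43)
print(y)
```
[5, 4, 6, 43]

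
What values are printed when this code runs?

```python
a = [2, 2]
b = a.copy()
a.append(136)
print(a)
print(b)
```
[2, 2, 136]
[2, 2]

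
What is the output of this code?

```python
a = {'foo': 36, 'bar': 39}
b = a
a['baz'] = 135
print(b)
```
{'foo': 36, 'bar': 39, 'baz': 135}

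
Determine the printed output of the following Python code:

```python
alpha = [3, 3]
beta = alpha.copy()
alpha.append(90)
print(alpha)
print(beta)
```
[3, 3, 90]
[3, 3]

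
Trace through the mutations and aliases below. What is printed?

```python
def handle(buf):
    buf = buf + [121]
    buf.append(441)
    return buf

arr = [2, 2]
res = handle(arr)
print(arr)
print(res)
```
[2, 2]
[2, 2, 121, 441]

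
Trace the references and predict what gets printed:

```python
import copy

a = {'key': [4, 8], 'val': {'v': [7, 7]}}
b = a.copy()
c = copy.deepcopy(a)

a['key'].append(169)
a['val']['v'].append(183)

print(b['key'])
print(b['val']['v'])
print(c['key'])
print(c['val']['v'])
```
[4, 8, 169]
[7, 7, 183]
[4, 8]
[7, 7]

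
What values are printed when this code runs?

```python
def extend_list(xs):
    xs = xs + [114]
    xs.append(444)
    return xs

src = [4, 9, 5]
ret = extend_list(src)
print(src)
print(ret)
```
[4, 9, 5]
[4, 9, 5, 114, 444]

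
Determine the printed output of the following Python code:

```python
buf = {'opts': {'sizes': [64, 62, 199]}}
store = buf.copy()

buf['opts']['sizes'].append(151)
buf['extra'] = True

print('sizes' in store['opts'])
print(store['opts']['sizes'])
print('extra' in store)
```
True
[64, 62, 199, 151]
False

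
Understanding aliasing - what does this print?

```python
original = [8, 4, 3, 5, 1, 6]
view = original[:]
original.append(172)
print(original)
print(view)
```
[8, 4, 3, 5, 1, 6, 172]
[8, 4, 3, 5, 1, 6]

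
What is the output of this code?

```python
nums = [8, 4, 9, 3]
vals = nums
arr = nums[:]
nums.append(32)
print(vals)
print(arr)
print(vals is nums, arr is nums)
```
[8, 4, 9, 3, 32]
[8, 4, 9, 3]
True False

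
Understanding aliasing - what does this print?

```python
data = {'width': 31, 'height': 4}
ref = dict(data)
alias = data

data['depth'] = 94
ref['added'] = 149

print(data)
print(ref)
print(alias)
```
{'width': 31, 'height': 4, 'depth': 94}
{'width': 31, 'height': 4, 'added': 149}
{'width': 31, 'height': 4, 'depth': 94}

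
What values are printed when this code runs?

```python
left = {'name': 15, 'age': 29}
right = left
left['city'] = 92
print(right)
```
{'name': 15, 'age': 29, 'city': 92}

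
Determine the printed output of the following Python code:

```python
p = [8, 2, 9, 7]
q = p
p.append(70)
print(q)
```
[8, 2, 9, 7, 70]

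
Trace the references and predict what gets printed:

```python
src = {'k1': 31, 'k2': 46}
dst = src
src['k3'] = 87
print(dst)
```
{'k1': 31, 'k2': 46, 'k3': 87}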